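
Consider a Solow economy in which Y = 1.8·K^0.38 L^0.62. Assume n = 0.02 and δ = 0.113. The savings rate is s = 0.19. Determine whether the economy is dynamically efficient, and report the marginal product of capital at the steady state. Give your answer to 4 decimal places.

The effective depreciation rate is n + δ = 0.02 + 0.113 = 0.133.
Steady-state k*: s·A·k^0.38 = 0.133·k gives k* = (0.19·1.8/0.133)^(1/0.62) ≈ 4.5875.
MPK = 0.38·1.8·4.5875^(-0.62) ≈ 0.2660.
MPK > n+δ = 0.133, so the economy is dynamically efficient (under-saving).

dynamically efficient; MPK ≈ 0.2660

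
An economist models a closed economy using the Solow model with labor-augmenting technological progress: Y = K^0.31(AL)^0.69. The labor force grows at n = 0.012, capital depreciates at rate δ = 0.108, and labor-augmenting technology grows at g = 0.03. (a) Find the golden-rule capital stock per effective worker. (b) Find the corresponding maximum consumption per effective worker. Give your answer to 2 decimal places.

(a) k_gold ≈ 2.86; (b) c_gold ≈ 0.96

n + g + δ = 0.012 + 0.03 + 0.108 = 0.15.
Maximizing c = f(k) − (n+g+δ)·k gives f'(k) = n+g+δ, i.e. 0.31·k^(0.31−1) = 0.15, so k_gold = (0.31/0.15)^(1/0.69) ≈ 2.8636.
y_gold = 2.8636^0.31 ≈ 1.3856; c_gold = y_gold − 0.15·k_gold ≈ 0.9561.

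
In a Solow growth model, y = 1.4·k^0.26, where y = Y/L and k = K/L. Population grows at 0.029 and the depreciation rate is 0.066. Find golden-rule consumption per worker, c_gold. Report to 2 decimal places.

Capital per worker breaks even when investment replaces (n + δ)·k; here n + δ = 0.095.
Setting f'(k) = n+δ gives 0.26·1.4·k^(0.26−1) = 0.095, hence k_gold = (0.26·1.4/0.095)^(1/0.74) ≈ 6.1425.
y_gold = 1.4·6.1425^0.26 ≈ 2.2444.
c_gold = y_gold − (n+δ)·k_gold = 2.2444 − 0.095·6.1425 ≈ 1.6608.

c_gold ≈ 1.66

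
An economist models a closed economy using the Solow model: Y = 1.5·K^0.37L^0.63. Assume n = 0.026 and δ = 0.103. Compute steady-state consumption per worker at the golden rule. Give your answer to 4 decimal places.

n + δ = 0.026 + 0.103 = 0.129.
Maximizing c = f(k) − (n+δ)·k gives f'(k) = n+δ, i.e. 0.37·1.5·k^(0.37−1) = 0.129, so k_gold = (0.37·1.5/0.129)^(1/0.63) ≈ 10.1363.
y_gold = 1.5·10.1363^0.37 ≈ 3.5340.
c_gold = y_gold − (n+δ)·k_gold = 3.5340 − 0.129·10.1363 ≈ 2.2264.

c_gold ≈ 2.2264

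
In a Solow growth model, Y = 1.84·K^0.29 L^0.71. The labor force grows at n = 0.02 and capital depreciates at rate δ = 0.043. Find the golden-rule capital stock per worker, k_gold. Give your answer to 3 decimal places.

Capital per worker breaks even when investment replaces (n + δ)·k; here n + δ = 0.063.
Golden rule sets MPK = n+δ: 0.29·1.84·k^(0.29−1) = 0.063, so k_gold = (0.29·1.84/0.063)^(1/0.71) ≈ 20.2706.

k_gold ≈ 20.271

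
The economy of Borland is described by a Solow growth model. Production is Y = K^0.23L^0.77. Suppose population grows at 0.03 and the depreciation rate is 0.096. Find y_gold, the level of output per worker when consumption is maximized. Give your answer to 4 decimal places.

Capital per worker breaks even when investment replaces (n + δ)·k; here n + δ = 0.126.
Maximizing c = f(k) − (n+δ)·k gives f'(k) = n+δ, i.e. 0.23·k^(0.23−1) = 0.126, so k_gold = (0.23/0.126)^(1/0.77) ≈ 2.1849.
Output: y_gold = k_gold^0.23 = 2.1849^0.23 ≈ 1.1969.

y_gold ≈ 1.1969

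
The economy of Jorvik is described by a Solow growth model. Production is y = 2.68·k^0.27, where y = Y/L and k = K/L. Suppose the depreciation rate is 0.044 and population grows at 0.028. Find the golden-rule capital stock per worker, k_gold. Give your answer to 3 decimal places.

Capital per worker breaks even when investment replaces (n + δ)·k; here n + δ = 0.072.
At the golden rule the marginal product of capital equals n+δ: 0.27·2.68·k^(0.27−1) = 0.072. Solving, k_gold = (0.27·2.68/0.072)^(1/0.73) ≈ 23.5956.

k_gold ≈ 23.596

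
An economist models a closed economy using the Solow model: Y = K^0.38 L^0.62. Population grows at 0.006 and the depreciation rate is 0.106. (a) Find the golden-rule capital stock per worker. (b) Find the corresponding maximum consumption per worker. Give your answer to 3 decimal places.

(a) k_gold ≈ 7.174; (b) c_gold ≈ 1.311

Capital per worker breaks even when investment replaces (n + δ)·k; here n + δ = 0.112.
Golden rule sets MPK = n+δ: 0.38·k^(0.38−1) = 0.112, so k_gold = (0.38/0.112)^(1/0.62) ≈ 7.1738.
y_gold = 7.1738^0.38 ≈ 2.1144; c_gold = y_gold − 0.112·k_gold ≈ 1.3109.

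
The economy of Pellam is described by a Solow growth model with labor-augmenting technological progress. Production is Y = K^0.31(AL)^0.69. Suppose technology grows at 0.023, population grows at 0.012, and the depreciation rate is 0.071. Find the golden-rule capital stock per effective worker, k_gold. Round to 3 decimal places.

k_gold ≈ 4.736

Capital per effective worker breaks even when investment replaces (n + g + δ)·k; here n + g + δ = 0.106.
Golden rule sets MPK = n+g+δ: 0.31·k^(0.31−1) = 0.106, so k_gold = (0.31/0.106)^(1/0.69) ≈ 4.7363.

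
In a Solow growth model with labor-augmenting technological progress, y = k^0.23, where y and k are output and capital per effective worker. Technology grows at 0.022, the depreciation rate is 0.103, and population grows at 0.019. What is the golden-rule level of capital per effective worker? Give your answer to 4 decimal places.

k_gold ≈ 1.8370

Capital per effective worker breaks even when investment replaces (n + g + δ)·k; here n + g + δ = 0.144.
Setting f'(k) = n+g+δ gives 0.23·k^(0.23−1) = 0.144, hence k_gold = (0.23/0.144)^(1/0.77) ≈ 1.8370.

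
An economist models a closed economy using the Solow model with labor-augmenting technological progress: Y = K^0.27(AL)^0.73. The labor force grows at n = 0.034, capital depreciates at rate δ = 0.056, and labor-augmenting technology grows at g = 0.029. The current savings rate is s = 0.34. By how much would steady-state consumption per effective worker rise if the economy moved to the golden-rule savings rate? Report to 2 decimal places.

Δc ≈ 0.02

Capital per effective worker breaks even when investment replaces (n + g + δ)·k; here n + g + δ = 0.119.
Current steady state (s = 0.34): k* = (0.34/0.119)^(1/0.73) ≈ 4.2127, y* = 4.2127^0.27 ≈ 1.4745, c* = (1−0.34)·1.4745 ≈ 0.9731.
At the golden rule the marginal product of capital equals n+g+δ: 0.27·k^(0.27−1) = 0.119. Solving, k_gold = (0.27/0.119)^(1/0.73) ≈ 3.0720.
y_gold = 3.0720^0.27 ≈ 1.3540, c_gold = y_gold − 0.119·k_gold ≈ 0.9884.
Gain: Δc = 0.9884 − 0.9731 ≈ 0.0152.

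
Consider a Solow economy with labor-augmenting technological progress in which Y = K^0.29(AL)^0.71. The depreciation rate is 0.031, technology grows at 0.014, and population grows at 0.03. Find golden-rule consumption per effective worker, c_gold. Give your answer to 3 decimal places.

c_gold ≈ 1.234

Capital per effective worker breaks even when investment replaces (n + g + δ)·k; here n + g + δ = 0.075.
Setting f'(k) = n+g+δ gives 0.29·k^(0.29−1) = 0.075, hence k_gold = (0.29/0.075)^(1/0.71) ≈ 6.7179.
y_gold = 6.7179^0.29 ≈ 1.7374.
c_gold = y_gold − (n+g+δ)·k_gold = 1.7374 − 0.075·6.7179 ≈ 1.2335.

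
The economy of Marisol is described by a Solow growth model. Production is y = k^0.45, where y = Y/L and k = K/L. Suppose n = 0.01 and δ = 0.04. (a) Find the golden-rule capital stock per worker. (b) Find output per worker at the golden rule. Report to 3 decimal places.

Break-even investment rate: n + δ = 0.01 + 0.04 = 0.05.
Maximizing c = f(k) − (n+δ)·k gives f'(k) = n+δ, i.e. 0.45·k^(0.45−1) = 0.05, so k_gold = (0.45/0.05)^(1/0.55) ≈ 54.3233.
y_gold = 54.3233^0.45 ≈ 6.0359.

(a) k_gold ≈ 54.323; (b) y_gold ≈ 6.036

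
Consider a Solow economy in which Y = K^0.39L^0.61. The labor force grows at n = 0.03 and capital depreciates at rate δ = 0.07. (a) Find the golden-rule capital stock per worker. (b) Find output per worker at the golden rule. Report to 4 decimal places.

(a) k_gold ≈ 9.3102; (b) y_gold ≈ 2.3872

Capital per worker breaks even when investment replaces (n + δ)·k; here n + δ = 0.1.
Golden rule sets MPK = n+δ: 0.39·k^(0.39−1) = 0.1, so k_gold = (0.39/0.1)^(1/0.61) ≈ 9.3102.
y_gold = 9.3102^0.39 ≈ 2.3872.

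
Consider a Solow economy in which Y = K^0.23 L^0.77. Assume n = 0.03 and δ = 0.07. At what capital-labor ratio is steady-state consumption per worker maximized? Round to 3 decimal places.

Break-even investment rate: n + δ = 0.03 + 0.07 = 0.1.
At the golden rule the marginal product of capital equals n+δ: 0.23·k^(0.23−1) = 0.1. Solving, k_gold = (0.23/0.1)^(1/0.77) ≈ 2.9497.

k_gold ≈ 2.950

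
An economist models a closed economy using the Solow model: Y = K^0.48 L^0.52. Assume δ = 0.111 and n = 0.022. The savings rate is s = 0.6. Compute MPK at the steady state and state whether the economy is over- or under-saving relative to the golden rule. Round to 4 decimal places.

Capital per worker breaks even when investment replaces (n + δ)·k; here n + δ = 0.133.
Steady-state k*: s·k^0.48 = 0.133·k gives k* = (0.6/0.133)^(1/0.52) ≈ 18.1246.
MPK = 0.48·18.1246^(-0.52) ≈ 0.1064.
MPK < n+δ = 0.133, so the economy is dynamically inefficient (over-saving).

over-saving; MPK ≈ 0.1064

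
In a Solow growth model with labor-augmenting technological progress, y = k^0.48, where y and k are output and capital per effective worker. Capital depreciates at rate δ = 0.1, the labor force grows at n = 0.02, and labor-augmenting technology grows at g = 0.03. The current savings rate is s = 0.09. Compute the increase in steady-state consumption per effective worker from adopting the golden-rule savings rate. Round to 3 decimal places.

Δc ≈ 0.954

Break-even investment rate: n + g + δ = 0.02 + 0.03 + 0.1 = 0.15.
Current steady state (s = 0.09): k* = (0.09/0.15)^(1/0.52) ≈ 0.3744, y* = 0.3744^0.48 ≈ 0.6240, c* = (1−0.09)·0.6240 ≈ 0.5679.
At the golden rule the marginal product of capital equals n+g+δ: 0.48·k^(0.48−1) = 0.15. Solving, k_gold = (0.48/0.15)^(1/0.52) ≈ 9.3636.
y_gold = 9.3636^0.48 ≈ 2.9261, c_gold = y_gold − 0.15·k_gold ≈ 1.5216.
Gain: Δc = 1.5216 − 0.5679 ≈ 0.9537.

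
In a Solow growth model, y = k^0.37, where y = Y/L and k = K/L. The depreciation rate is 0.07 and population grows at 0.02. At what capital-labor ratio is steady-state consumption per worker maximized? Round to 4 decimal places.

Break-even investment rate: n + δ = 0.02 + 0.07 = 0.09.
Setting f'(k) = n+δ gives 0.37·k^(0.37−1) = 0.09, hence k_gold = (0.37/0.09)^(1/0.63) ≈ 9.4306.

k_gold ≈ 9.4306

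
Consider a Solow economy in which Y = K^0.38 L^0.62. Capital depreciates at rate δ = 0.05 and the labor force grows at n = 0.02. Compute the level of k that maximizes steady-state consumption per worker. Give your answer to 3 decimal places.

k_gold ≈ 15.310

Capital per worker breaks even when investment replaces (n + δ)·k; here n + δ = 0.07.
Golden rule sets MPK = n+δ: 0.38·k^(0.38−1) = 0.07, so k_gold = (0.38/0.07)^(1/0.62) ≈ 15.3101.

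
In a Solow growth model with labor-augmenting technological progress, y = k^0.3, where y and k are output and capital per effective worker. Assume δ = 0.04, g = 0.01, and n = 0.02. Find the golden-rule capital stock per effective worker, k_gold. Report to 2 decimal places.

k_gold ≈ 8.00

n + g + δ = 0.02 + 0.01 + 0.04 = 0.07.
Golden rule sets MPK = n+g+δ: 0.3·k^(0.3−1) = 0.07, so k_gold = (0.3/0.07)^(1/0.7) ≈ 7.9963.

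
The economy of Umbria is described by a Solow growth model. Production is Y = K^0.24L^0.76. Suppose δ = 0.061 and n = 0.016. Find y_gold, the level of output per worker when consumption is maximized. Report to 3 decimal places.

The effective depreciation rate is n + δ = 0.016 + 0.061 = 0.077.
Setting f'(k) = n+δ gives 0.24·k^(0.24−1) = 0.077, hence k_gold = (0.24/0.077)^(1/0.76) ≈ 4.4631.
Output: y_gold = k_gold^0.24 = 4.4631^0.24 ≈ 1.4319.

y_gold ≈ 1.432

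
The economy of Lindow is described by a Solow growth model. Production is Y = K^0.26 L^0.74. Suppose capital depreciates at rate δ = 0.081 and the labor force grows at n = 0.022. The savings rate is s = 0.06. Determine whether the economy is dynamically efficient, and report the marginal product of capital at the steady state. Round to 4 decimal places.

dynamically efficient; MPK ≈ 0.4463

Capital per worker breaks even when investment replaces (n + δ)·k; here n + δ = 0.103.
Steady-state k*: s·k^0.26 = 0.103·k gives k* = (0.06/0.103)^(1/0.74) ≈ 0.4818.
MPK = 0.26·0.4818^(-0.74) ≈ 0.4463.
MPK > n+δ = 0.103, so the economy is dynamically efficient (under-saving).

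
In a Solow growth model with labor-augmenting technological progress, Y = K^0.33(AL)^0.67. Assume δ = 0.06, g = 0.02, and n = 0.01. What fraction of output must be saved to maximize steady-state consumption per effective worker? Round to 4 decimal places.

s_gold = 0.3300

Capital per effective worker breaks even when investment replaces (n + g + δ)·k; here n + g + δ = 0.09.
At the golden rule MPK = n+g+δ, and in any Cobb-Douglas steady state s = (n+g+δ)·k/y = MPK·k/y = capital's share 0.33.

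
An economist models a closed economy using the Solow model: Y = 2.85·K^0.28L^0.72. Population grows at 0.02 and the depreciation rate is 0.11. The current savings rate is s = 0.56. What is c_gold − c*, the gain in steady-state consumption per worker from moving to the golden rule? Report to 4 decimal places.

Δc ≈ 0.8304

Capital per worker breaks even when investment replaces (n + δ)·k; here n + δ = 0.13.
Current steady state (s = 0.56): k* = (0.56·2.85/0.13)^(1/0.72) ≈ 32.5555, y* = 2.85·32.5555^0.28 ≈ 7.5575, c* = (1−0.56)·7.5575 ≈ 3.3253.
Golden rule sets MPK = n+δ: 0.28·2.85·k^(0.28−1) = 0.13, so k_gold = (0.28·2.85/0.13)^(1/0.72) ≈ 12.4316.
y_gold = 2.85·12.4316^0.28 ≈ 5.7718, c_gold = y_gold − 0.13·k_gold ≈ 4.1557.
Gain: Δc = 4.1557 − 3.3253 ≈ 0.8304.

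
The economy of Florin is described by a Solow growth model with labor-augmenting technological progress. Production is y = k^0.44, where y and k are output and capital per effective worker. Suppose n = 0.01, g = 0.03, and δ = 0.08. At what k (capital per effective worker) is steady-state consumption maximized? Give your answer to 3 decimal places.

k_gold ≈ 10.177

Capital per effective worker breaks even when investment replaces (n + g + δ)·k; here n + g + δ = 0.12.
At the golden rule the marginal product of capital equals n+g+δ: 0.44·k^(0.44−1) = 0.12. Solving, k_gold = (0.44/0.12)^(1/0.56) ≈ 10.1772.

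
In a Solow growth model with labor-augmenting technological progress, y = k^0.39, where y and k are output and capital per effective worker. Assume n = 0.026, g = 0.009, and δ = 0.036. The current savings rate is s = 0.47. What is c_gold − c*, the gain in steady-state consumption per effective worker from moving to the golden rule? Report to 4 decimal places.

Δc ≈ 0.0382

The effective depreciation rate is n + g + δ = 0.026 + 0.009 + 0.036 = 0.071.
Current steady state (s = 0.47): k* = (0.47/0.071)^(1/0.61) ≈ 22.1635, y* = 22.1635^0.39 ≈ 3.3481, c* = (1−0.47)·3.3481 ≈ 1.7745.
At the golden rule the marginal product of capital equals n+g+δ: 0.39·k^(0.39−1) = 0.071. Solving, k_gold = (0.39/0.071)^(1/0.61) ≈ 16.3229.
y_gold = 16.3229^0.39 ≈ 2.9716, c_gold = y_gold − 0.071·k_gold ≈ 1.8127.
Gain: Δc = 1.8127 − 1.7745 ≈ 0.0382.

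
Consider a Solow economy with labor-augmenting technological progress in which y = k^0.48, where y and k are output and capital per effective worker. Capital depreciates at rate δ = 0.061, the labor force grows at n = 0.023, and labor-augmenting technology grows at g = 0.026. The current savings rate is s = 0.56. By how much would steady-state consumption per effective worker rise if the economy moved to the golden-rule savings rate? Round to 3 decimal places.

Δc ≈ 0.050

The effective depreciation rate is n + g + δ = 0.023 + 0.026 + 0.061 = 0.11.
Current steady state (s = 0.56): k* = (0.56/0.11)^(1/0.52) ≈ 22.8677, y* = 22.8677^0.48 ≈ 4.4919, c* = (1−0.56)·4.4919 ≈ 1.9764.
At the golden rule the marginal product of capital equals n+g+δ: 0.48·k^(0.48−1) = 0.11. Solving, k_gold = (0.48/0.11)^(1/0.52) ≈ 17.0011.
y_gold = 17.0011^0.48 ≈ 3.8961, c_gold = y_gold − 0.11·k_gold ≈ 2.0260.
Gain: Δc = 2.0260 − 1.9764 ≈ 0.0495.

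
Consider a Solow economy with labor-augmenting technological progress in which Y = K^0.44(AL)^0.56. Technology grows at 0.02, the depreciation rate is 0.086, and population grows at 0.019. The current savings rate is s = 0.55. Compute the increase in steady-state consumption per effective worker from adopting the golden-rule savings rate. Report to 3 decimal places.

Δc ≈ 0.064

n + g + δ = 0.019 + 0.02 + 0.086 = 0.125.
Current steady state (s = 0.55): k* = (0.55/0.125)^(1/0.56) ≈ 14.0936, y* = 14.0936^0.44 ≈ 3.2031, c* = (1−0.55)·3.2031 ≈ 1.4414.
Maximizing c = f(k) − (n+g+δ)·k gives f'(k) = n+g+δ, i.e. 0.44·k^(0.44−1) = 0.125, so k_gold = (0.44/0.125)^(1/0.56) ≈ 9.4617.
y_gold = 9.4617^0.44 ≈ 2.6880, c_gold = y_gold − 0.125·k_gold ≈ 1.5053.
Gain: Δc = 1.5053 − 1.4414 ≈ 0.0639.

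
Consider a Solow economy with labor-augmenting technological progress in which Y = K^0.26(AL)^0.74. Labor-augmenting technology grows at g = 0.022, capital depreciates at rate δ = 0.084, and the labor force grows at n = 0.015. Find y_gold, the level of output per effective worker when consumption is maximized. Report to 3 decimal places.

Capital per effective worker breaks even when investment replaces (n + g + δ)·k; here n + g + δ = 0.121.
Maximizing c = f(k) − (n+g+δ)·k gives f'(k) = n+g+δ, i.e. 0.26·k^(0.26−1) = 0.121, so k_gold = (0.26/0.121)^(1/0.74) ≈ 2.8113.
Output: y_gold = k_gold^0.26 = 2.8113^0.26 ≈ 1.3083.

y_gold ≈ 1.308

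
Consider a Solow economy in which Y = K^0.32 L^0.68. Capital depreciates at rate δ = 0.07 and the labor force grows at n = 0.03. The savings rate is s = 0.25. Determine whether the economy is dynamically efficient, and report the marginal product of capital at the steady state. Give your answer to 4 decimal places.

Capital per worker breaks even when investment replaces (n + δ)·k; here n + δ = 0.1.
Steady-state k*: s·k^0.32 = 0.1·k gives k* = (0.25/0.1)^(1/0.68) ≈ 3.8477.
MPK = 0.32·3.8477^(-0.68) ≈ 0.1280.
MPK > n+δ = 0.1, so the economy is dynamically efficient (under-saving).

dynamically efficient; MPK ≈ 0.1280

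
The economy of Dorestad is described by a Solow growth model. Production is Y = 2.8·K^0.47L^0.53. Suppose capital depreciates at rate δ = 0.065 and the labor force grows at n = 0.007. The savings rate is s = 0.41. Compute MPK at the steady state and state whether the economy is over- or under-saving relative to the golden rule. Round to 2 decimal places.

Capital per worker breaks even when investment replaces (n + δ)·k; here n + δ = 0.072.
Steady-state k*: s·A·k^0.47 = 0.072·k gives k* = (0.41·2.8/0.072)^(1/0.53) ≈ 185.8122.
MPK = 0.47·2.8·185.8122^(-0.53) ≈ 0.0825.
MPK > n+δ = 0.072, so the economy is dynamically efficient (under-saving).

under-saving; MPK ≈ 0.08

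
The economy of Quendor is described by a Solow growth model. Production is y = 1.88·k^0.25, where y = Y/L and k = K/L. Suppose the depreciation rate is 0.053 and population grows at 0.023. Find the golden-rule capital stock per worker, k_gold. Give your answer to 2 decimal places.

The effective depreciation rate is n + δ = 0.023 + 0.053 = 0.076.
Setting f'(k) = n+δ gives 0.25·1.88·k^(0.25−1) = 0.076, hence k_gold = (0.25·1.88/0.076)^(1/0.75) ≈ 11.3513.

k_gold ≈ 11.35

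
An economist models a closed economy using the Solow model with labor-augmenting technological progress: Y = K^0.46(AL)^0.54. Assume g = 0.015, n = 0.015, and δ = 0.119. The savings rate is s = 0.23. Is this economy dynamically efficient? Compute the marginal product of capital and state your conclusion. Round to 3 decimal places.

dynamically efficient; MPK ≈ 0.298

Capital per effective worker breaks even when investment replaces (n + g + δ)·k; here n + g + δ = 0.149.
Steady-state k*: s·k^0.46 = 0.149·k gives k* = (0.23/0.149)^(1/0.54) ≈ 2.2343.
MPK = 0.46·2.2343^(-0.54) ≈ 0.2980.
MPK > n+g+δ = 0.149, so the economy is dynamically efficient (under-saving).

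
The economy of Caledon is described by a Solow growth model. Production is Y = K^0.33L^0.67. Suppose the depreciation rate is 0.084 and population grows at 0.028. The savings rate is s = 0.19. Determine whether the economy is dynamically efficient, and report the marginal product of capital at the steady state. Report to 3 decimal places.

Break-even investment rate: n + δ = 0.028 + 0.084 = 0.112.
Steady-state k*: s·k^0.33 = 0.112·k gives k* = (0.19/0.112)^(1/0.67) ≈ 2.2008.
MPK = 0.33·2.2008^(-0.67) ≈ 0.1945.
MPK > n+δ = 0.112, so the economy is dynamically efficient (under-saving).

dynamically efficient; MPK ≈ 0.195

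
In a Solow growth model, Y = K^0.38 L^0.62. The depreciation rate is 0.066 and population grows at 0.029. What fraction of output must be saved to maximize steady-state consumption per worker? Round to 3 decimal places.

s_gold = 0.380

Capital per worker breaks even when investment replaces (n + δ)·k; here n + δ = 0.095.
At the golden rule MPK = n+δ, and in any Cobb-Douglas steady state s = (n+δ)·k/y = MPK·k/y = capital's share 0.38.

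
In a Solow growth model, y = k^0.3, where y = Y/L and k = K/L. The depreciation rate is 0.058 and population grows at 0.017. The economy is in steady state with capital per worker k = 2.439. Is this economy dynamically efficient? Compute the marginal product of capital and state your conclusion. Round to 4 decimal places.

Capital per worker breaks even when investment replaces (n + δ)·k; here n + δ = 0.075.
MPK = 0.3·k^(0.3−1) = 0.3·2.439^(-0.7) ≈ 0.1607.
MPK > 0.075, so the economy is dynamically efficient (under-saving).

dynamically efficient; MPK ≈ 0.1607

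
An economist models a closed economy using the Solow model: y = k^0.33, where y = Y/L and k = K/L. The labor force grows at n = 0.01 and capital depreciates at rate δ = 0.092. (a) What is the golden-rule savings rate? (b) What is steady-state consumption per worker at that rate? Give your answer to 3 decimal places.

The effective depreciation rate is n + δ = 0.01 + 0.092 = 0.102.
For Cobb-Douglas, s_gold equals capital's share: s_gold = 0.33.
Maximizing c = f(k) − (n+δ)·k gives f'(k) = n+δ, i.e. 0.33·k^(0.33−1) = 0.102, so k_gold = (0.33/0.102)^(1/0.67) ≈ 5.7685.
y_gold = 5.7685^0.33 ≈ 1.7830; c_gold = (1−0.33)·y_gold ≈ 1.1946.

(a) s_gold = 0.330; (b) c_gold ≈ 1.195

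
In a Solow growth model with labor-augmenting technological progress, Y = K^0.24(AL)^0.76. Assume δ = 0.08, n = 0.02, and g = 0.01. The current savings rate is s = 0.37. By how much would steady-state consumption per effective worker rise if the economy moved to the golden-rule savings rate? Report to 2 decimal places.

The effective depreciation rate is n + g + δ = 0.02 + 0.01 + 0.08 = 0.11.
Current steady state (s = 0.37): k* = (0.37/0.11)^(1/0.76) ≈ 4.9337, y* = 4.9337^0.24 ≈ 1.4668, c* = (1−0.37)·1.4668 ≈ 0.9241.
At the golden rule the marginal product of capital equals n+g+δ: 0.24·k^(0.24−1) = 0.11. Solving, k_gold = (0.24/0.11)^(1/0.76) ≈ 2.7913.
y_gold = 2.7913^0.24 ≈ 1.2794, c_gold = y_gold − 0.11·k_gold ≈ 0.9723.
Gain: Δc = 0.9723 − 0.9241 ≈ 0.0483.

Δc ≈ 0.05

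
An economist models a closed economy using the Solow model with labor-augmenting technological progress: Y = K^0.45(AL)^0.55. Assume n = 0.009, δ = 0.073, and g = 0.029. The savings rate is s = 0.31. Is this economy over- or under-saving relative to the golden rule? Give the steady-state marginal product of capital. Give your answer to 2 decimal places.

n + g + δ = 0.009 + 0.029 + 0.073 = 0.111.
Steady-state k*: s·k^0.45 = 0.111·k gives k* = (0.31/0.111)^(1/0.55) ≈ 6.4711.
MPK = 0.45·6.4711^(-0.55) ≈ 0.1611.
MPK > n+g+δ = 0.111, so the economy is dynamically efficient (under-saving).

under-saving; MPK ≈ 0.16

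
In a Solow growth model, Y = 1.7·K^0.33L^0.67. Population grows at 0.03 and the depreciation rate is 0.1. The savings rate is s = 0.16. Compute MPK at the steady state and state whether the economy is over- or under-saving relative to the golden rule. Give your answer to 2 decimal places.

The effective depreciation rate is n + δ = 0.03 + 0.1 = 0.13.
Steady-state k*: s·A·k^0.33 = 0.13·k gives k* = (0.16·1.7/0.13)^(1/0.67) ≈ 3.0099.
MPK = 0.33·1.7·3.0099^(-0.67) ≈ 0.2681.
MPK > n+δ = 0.13, so the economy is dynamically efficient (under-saving).

under-saving; MPK ≈ 0.27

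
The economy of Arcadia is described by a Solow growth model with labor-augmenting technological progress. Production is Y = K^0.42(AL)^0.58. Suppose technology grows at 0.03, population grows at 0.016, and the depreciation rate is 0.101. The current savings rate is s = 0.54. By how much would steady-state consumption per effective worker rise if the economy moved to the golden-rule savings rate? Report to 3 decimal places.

Break-even investment rate: n + g + δ = 0.016 + 0.03 + 0.101 = 0.147.
Current steady state (s = 0.54): k* = (0.54/0.147)^(1/0.58) ≈ 9.4247, y* = 9.4247^0.42 ≈ 2.5656, c* = (1−0.54)·2.5656 ≈ 1.1802.
Maximizing c = f(k) − (n+g+δ)·k gives f'(k) = n+g+δ, i.e. 0.42·k^(0.42−1) = 0.147, so k_gold = (0.42/0.147)^(1/0.58) ≈ 6.1107.
y_gold = 6.1107^0.42 ≈ 2.1387, c_gold = y_gold − 0.147·k_gold ≈ 1.2405.
Gain: Δc = 1.2405 − 1.1802 ≈ 0.0603.

Δc ≈ 0.060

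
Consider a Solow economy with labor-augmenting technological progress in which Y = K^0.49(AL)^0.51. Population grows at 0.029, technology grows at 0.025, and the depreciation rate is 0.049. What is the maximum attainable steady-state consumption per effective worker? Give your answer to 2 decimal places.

c_gold ≈ 2.28

Capital per effective worker breaks even when investment replaces (n + g + δ)·k; here n + g + δ = 0.103.
At the golden rule the marginal product of capital equals n+g+δ: 0.49·k^(0.49−1) = 0.103. Solving, k_gold = (0.49/0.103)^(1/0.51) ≈ 21.2890.
y_gold = 21.2890^0.49 ≈ 4.4750.
c_gold = y_gold − (n+g+δ)·k_gold = 4.4750 − 0.103·21.2890 ≈ 2.2823.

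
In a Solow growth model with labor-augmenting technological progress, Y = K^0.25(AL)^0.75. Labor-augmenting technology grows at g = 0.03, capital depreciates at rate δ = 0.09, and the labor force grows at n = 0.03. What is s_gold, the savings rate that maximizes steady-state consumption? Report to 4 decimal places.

n + g + δ = 0.03 + 0.03 + 0.09 = 0.15.
At the golden rule MPK = n+g+δ, and in any Cobb-Douglas steady state s = (n+g+δ)·k/y = MPK·k/y = capital's share 0.25.

s_gold = 0.2500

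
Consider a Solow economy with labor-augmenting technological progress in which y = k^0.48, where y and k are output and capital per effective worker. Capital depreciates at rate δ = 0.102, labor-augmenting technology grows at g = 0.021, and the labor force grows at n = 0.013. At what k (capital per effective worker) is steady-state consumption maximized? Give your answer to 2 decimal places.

The effective depreciation rate is n + g + δ = 0.013 + 0.021 + 0.102 = 0.136.
Golden rule sets MPK = n+g+δ: 0.48·k^(0.48−1) = 0.136, so k_gold = (0.48/0.136)^(1/0.52) ≈ 11.3051.

k_gold ≈ 11.31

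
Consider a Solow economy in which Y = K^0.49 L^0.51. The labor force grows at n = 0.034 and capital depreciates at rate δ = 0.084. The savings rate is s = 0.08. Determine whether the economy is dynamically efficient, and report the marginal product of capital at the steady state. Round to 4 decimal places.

dynamically efficient; MPK ≈ 0.7227

n + δ = 0.034 + 0.084 = 0.118.
Steady-state k*: s·k^0.49 = 0.118·k gives k* = (0.08/0.118)^(1/0.51) ≈ 0.4667.
MPK = 0.49·0.4667^(-0.51) ≈ 0.7227.
MPK > n+δ = 0.118, so the economy is dynamically efficient (under-saving).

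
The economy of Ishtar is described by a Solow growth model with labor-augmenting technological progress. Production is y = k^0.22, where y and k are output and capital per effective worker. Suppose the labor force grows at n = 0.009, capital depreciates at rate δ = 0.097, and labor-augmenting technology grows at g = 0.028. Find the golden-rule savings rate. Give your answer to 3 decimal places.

The effective depreciation rate is n + g + δ = 0.009 + 0.028 + 0.097 = 0.134.
At the golden rule MPK = n+g+δ, and in any Cobb-Douglas steady state s = (n+g+δ)·k/y = MPK·k/y = capital's share 0.22.

s_gold = 0.220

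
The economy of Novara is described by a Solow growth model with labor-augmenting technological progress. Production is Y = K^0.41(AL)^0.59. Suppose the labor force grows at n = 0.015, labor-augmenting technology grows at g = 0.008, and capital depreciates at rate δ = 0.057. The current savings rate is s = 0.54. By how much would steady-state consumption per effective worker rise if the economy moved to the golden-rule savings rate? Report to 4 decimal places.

Δc ≈ 0.1026

Break-even investment rate: n + g + δ = 0.015 + 0.008 + 0.057 = 0.08.
Current steady state (s = 0.54): k* = (0.54/0.08)^(1/0.59) ≈ 25.4448, y* = 25.4448^0.41 ≈ 3.7696, c* = (1−0.54)·3.7696 ≈ 1.7340.
At the golden rule the marginal product of capital equals n+g+δ: 0.41·k^(0.41−1) = 0.08. Solving, k_gold = (0.41/0.08)^(1/0.59) ≈ 15.9541.
y_gold = 15.9541^0.41 ≈ 3.1130, c_gold = y_gold − 0.08·k_gold ≈ 1.8367.
Gain: Δc = 1.8367 − 1.7340 ≈ 0.1026.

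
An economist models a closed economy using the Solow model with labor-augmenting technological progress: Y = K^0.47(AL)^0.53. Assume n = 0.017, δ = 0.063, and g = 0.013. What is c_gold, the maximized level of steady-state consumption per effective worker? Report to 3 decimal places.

c_gold ≈ 2.230

The effective depreciation rate is n + g + δ = 0.017 + 0.013 + 0.063 = 0.093.
Setting f'(k) = n+g+δ gives 0.47·k^(0.47−1) = 0.093, hence k_gold = (0.47/0.093)^(1/0.53) ≈ 21.2606.
y_gold = 21.2606^0.47 ≈ 4.2069.
c_gold = y_gold − (n+g+δ)·k_gold = 4.2069 − 0.093·21.2606 ≈ 2.2296.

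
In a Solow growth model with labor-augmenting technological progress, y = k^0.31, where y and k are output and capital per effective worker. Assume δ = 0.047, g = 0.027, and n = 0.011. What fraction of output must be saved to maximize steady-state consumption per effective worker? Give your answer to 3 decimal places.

s_gold = 0.310

Capital per effective worker breaks even when investment replaces (n + g + δ)·k; here n + g + δ = 0.085.
At the golden rule MPK = n+g+δ, and in any Cobb-Douglas steady state s = (n+g+δ)·k/y = MPK·k/y = capital's share 0.31.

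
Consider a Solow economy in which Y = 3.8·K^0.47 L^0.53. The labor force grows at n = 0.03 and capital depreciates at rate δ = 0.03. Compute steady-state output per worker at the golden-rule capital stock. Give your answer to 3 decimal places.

The effective depreciation rate is n + δ = 0.03 + 0.03 = 0.06.
Maximizing c = f(k) − (n+δ)·k gives f'(k) = n+δ, i.e. 0.47·3.8·k^(0.47−1) = 0.06, so k_gold = (0.47·3.8/0.06)^(1/0.53) ≈ 603.4246.
Output: y_gold = 3.8·k_gold^0.47 = 3.8·603.4246^0.47 ≈ 77.0329.

y_gold ≈ 77.033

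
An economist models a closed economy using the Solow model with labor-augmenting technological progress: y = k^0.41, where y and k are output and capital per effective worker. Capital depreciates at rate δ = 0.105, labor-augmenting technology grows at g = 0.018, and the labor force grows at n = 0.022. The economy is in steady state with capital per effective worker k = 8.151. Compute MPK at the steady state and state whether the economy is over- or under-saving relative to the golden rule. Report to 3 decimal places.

over-saving; MPK ≈ 0.119

The effective depreciation rate is n + g + δ = 0.022 + 0.018 + 0.105 = 0.145.
MPK = 0.41·k^(0.41−1) = 0.41·8.151^(-0.59) ≈ 0.1189.
MPK < 0.145, so the economy is dynamically inefficient (over-saving).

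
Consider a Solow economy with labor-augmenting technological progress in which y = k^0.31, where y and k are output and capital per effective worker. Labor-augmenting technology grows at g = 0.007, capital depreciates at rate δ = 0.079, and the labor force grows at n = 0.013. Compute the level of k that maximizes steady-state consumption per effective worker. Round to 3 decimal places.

k_gold ≈ 5.229

The effective depreciation rate is n + g + δ = 0.013 + 0.007 + 0.079 = 0.099.
Golden rule sets MPK = n+g+δ: 0.31·k^(0.31−1) = 0.099, so k_gold = (0.31/0.099)^(1/0.69) ≈ 5.2293.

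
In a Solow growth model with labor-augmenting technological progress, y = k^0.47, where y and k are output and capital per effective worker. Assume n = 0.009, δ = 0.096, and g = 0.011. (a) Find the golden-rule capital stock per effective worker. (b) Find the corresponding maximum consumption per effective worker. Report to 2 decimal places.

Capital per effective worker breaks even when investment replaces (n + g + δ)·k; here n + g + δ = 0.116.
Golden rule sets MPK = n+g+δ: 0.47·k^(0.47−1) = 0.116, so k_gold = (0.47/0.116)^(1/0.53) ≈ 14.0117.
y_gold = 14.0117^0.47 ≈ 3.4582; c_gold = y_gold − 0.116·k_gold ≈ 1.8328.

(a) k_gold ≈ 14.01; (b) c_gold ≈ 1.83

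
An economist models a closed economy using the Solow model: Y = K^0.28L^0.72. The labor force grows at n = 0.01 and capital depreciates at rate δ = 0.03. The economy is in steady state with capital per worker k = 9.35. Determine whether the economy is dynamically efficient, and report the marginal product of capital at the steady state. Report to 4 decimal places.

dynamically efficient; MPK ≈ 0.0560

Capital per worker breaks even when investment replaces (n + δ)·k; here n + δ = 0.04.
MPK = 0.28·k^(0.28−1) = 0.28·9.35^(-0.72) ≈ 0.0560.
MPK > 0.04, so the economy is dynamically efficient (under-saving).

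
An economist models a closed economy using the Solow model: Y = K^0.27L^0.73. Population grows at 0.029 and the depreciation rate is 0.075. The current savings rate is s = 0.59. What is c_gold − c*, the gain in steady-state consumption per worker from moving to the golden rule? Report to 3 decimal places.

Capital per worker breaks even when investment replaces (n + δ)·k; here n + δ = 0.104.
Current steady state (s = 0.59): k* = (0.59/0.104)^(1/0.73) ≈ 10.7802, y* = 10.7802^0.27 ≈ 1.9002, c* = (1−0.59)·1.9002 ≈ 0.7791.
At the golden rule the marginal product of capital equals n+δ: 0.27·k^(0.27−1) = 0.104. Solving, k_gold = (0.27/0.104)^(1/0.73) ≈ 3.6947.
y_gold = 3.6947^0.27 ≈ 1.4231, c_gold = y_gold − 0.104·k_gold ≈ 1.0389.
Gain: Δc = 1.0389 − 0.7791 ≈ 0.2598.

Δc ≈ 0.260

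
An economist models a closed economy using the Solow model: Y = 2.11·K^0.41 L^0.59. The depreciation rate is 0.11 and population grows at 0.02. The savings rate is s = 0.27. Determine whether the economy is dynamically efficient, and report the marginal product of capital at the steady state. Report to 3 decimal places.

dynamically efficient; MPK ≈ 0.197

Capital per worker breaks even when investment replaces (n + δ)·k; here n + δ = 0.13.
Steady-state k*: s·A·k^0.41 = 0.13·k gives k* = (0.27·2.11/0.13)^(1/0.59) ≈ 12.2358.
MPK = 0.41·2.11·12.2358^(-0.59) ≈ 0.1974.
MPK > n+δ = 0.13, so the economy is dynamically efficient (under-saving).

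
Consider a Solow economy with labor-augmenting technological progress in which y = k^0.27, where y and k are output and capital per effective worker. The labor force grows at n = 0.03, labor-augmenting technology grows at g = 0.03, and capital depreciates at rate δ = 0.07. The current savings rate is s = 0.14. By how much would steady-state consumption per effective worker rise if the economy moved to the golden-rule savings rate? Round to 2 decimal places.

Capital per effective worker breaks even when investment replaces (n + g + δ)·k; here n + g + δ = 0.13.
Current steady state (s = 0.14): k* = (0.14/0.13)^(1/0.73) ≈ 1.1068, y* = 1.1068^0.27 ≈ 1.0278, c* = (1−0.14)·1.0278 ≈ 0.8839.
At the golden rule the marginal product of capital equals n+g+δ: 0.27·k^(0.27−1) = 0.13. Solving, k_gold = (0.27/0.13)^(1/0.73) ≈ 2.7216.
y_gold = 2.7216^0.27 ≈ 1.3104, c_gold = y_gold − 0.13·k_gold ≈ 0.9566.
Gain: Δc = 0.9566 − 0.8839 ≈ 0.0727.

Δc ≈ 0.07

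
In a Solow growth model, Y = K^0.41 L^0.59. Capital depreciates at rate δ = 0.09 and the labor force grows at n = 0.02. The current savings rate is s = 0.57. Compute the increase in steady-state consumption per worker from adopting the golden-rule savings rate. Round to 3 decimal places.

Δc ≈ 0.123

The effective depreciation rate is n + δ = 0.02 + 0.09 = 0.11.
Current steady state (s = 0.57): k* = (0.57/0.11)^(1/0.59) ≈ 16.2550, y* = 16.2550^0.41 ≈ 3.1369, c* = (1−0.57)·3.1369 ≈ 1.3489.
Golden rule sets MPK = n+δ: 0.41·k^(0.41−1) = 0.11, so k_gold = (0.41/0.11)^(1/0.59) ≈ 9.2995.
y_gold = 9.2995^0.41 ≈ 2.4950, c_gold = y_gold − 0.11·k_gold ≈ 1.4720.
Gain: Δc = 1.4720 − 1.3489 ≈ 0.1232.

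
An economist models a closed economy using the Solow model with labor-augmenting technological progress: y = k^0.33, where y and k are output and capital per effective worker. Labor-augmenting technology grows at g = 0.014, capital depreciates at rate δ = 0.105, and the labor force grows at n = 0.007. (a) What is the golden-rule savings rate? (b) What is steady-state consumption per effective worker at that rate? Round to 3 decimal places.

(a) s_gold = 0.330; (b) c_gold ≈ 1.077

Break-even investment rate: n + g + δ = 0.007 + 0.014 + 0.105 = 0.126.
For Cobb-Douglas, s_gold equals capital's share: s_gold = 0.33.
At the golden rule the marginal product of capital equals n+g+δ: 0.33·k^(0.33−1) = 0.126. Solving, k_gold = (0.33/0.126)^(1/0.67) ≈ 4.2082.
y_gold = 4.2082^0.33 ≈ 1.6068; c_gold = (1−0.33)·y_gold ≈ 1.0765.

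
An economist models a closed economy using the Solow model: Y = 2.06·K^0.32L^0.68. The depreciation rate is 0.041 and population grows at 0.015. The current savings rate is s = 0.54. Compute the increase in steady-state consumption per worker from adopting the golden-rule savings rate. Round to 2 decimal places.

Δc ≈ 0.60

The effective depreciation rate is n + δ = 0.015 + 0.041 = 0.056.
Current steady state (s = 0.54): k* = (0.54·2.06/0.056)^(1/0.68) ≈ 81.0832, y* = 2.06·81.0832^0.32 ≈ 8.4086, c* = (1−0.54)·8.4086 ≈ 3.8680.
At the golden rule the marginal product of capital equals n+δ: 0.32·2.06·k^(0.32−1) = 0.056. Solving, k_gold = (0.32·2.06/0.056)^(1/0.68) ≈ 37.5620.
y_gold = 2.06·37.5620^0.32 ≈ 6.5734, c_gold = y_gold − 0.056·k_gold ≈ 4.4699.
Gain: Δc = 4.4699 − 3.8680 ≈ 0.6019.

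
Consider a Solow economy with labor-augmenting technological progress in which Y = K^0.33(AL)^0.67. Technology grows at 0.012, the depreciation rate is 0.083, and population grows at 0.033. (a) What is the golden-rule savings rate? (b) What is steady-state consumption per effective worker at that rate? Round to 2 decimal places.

n + g + δ = 0.033 + 0.012 + 0.083 = 0.128.
For Cobb-Douglas, s_gold equals capital's share: s_gold = 0.33.
Setting f'(k) = n+g+δ gives 0.33·k^(0.33−1) = 0.128, hence k_gold = (0.33/0.128)^(1/0.67) ≈ 4.1104.
y_gold = 4.1104^0.33 ≈ 1.5943; c_gold = (1−0.33)·y_gold ≈ 1.0682.

(a) s_gold = 0.33; (b) c_gold ≈ 1.07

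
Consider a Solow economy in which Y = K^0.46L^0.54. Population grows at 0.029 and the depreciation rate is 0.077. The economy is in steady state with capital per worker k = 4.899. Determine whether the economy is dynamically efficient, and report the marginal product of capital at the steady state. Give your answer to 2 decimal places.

Break-even investment rate: n + δ = 0.029 + 0.077 = 0.106.
MPK = 0.46·k^(0.46−1) = 0.46·4.899^(-0.54) ≈ 0.1950.
MPK > 0.106, so the economy is dynamically efficient (under-saving).

dynamically efficient; MPK ≈ 0.20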